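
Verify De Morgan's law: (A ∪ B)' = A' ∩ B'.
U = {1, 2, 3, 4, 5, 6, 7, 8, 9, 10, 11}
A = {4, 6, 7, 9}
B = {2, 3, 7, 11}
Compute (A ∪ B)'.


U = {1, 2, 3, 4, 5, 6, 7, 8, 9, 10, 11}
A = {4, 6, 7, 9}, B = {2, 3, 7, 11}
A ∪ B = {2, 3, 4, 6, 7, 9, 11}
(A ∪ B)' = U \ (A ∪ B) = {1, 5, 8, 10}
Verification via A' ∩ B': A' = {1, 2, 3, 5, 8, 10, 11}, B' = {1, 4, 5, 6, 8, 9, 10}
A' ∩ B' = {1, 5, 8, 10} ✓

{1, 5, 8, 10}


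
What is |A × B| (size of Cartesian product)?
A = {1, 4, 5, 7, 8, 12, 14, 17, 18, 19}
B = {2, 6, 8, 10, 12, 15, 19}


Set A = {1, 4, 5, 7, 8, 12, 14, 17, 18, 19} has 10 elements.
Set B = {2, 6, 8, 10, 12, 15, 19} has 7 elements.
|A × B| = |A| × |B| = 10 × 7 = 70

70


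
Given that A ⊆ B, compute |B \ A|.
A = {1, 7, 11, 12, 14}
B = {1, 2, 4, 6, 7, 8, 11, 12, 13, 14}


Set A = {1, 7, 11, 12, 14}, |A| = 5
Set B = {1, 2, 4, 6, 7, 8, 11, 12, 13, 14}, |B| = 10
Since A ⊆ B: B \ A = {2, 4, 6, 8, 13}
|B| - |A| = 10 - 5 = 5

5


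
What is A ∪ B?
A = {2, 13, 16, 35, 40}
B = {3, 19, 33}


Set A = {2, 13, 16, 35, 40}
Set B = {3, 19, 33}
A ∪ B includes all elements in either set.
Elements from A: {2, 13, 16, 35, 40}
Elements from B not already included: {3, 19, 33}
A ∪ B = {2, 3, 13, 16, 19, 33, 35, 40}

{2, 3, 13, 16, 19, 33, 35, 40}


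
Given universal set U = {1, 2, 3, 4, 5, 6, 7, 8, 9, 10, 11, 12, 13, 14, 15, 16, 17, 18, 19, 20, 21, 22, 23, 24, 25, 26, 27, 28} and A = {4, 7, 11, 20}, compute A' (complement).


Universal set U = {1, 2, 3, 4, 5, 6, 7, 8, 9, 10, 11, 12, 13, 14, 15, 16, 17, 18, 19, 20, 21, 22, 23, 24, 25, 26, 27, 28}
Set A = {4, 7, 11, 20}
A' = U \ A = elements in U but not in A
Checking each element of U:
1 (not in A, include), 2 (not in A, include), 3 (not in A, include), 4 (in A, exclude), 5 (not in A, include), 6 (not in A, include), 7 (in A, exclude), 8 (not in A, include), 9 (not in A, include), 10 (not in A, include), 11 (in A, exclude), 12 (not in A, include), 13 (not in A, include), 14 (not in A, include), 15 (not in A, include), 16 (not in A, include), 17 (not in A, include), 18 (not in A, include), 19 (not in A, include), 20 (in A, exclude), 21 (not in A, include), 22 (not in A, include), 23 (not in A, include), 24 (not in A, include), 25 (not in A, include), 26 (not in A, include), 27 (not in A, include), 28 (not in A, include)
A' = {1, 2, 3, 5, 6, 8, 9, 10, 12, 13, 14, 15, 16, 17, 18, 19, 21, 22, 23, 24, 25, 26, 27, 28}

{1, 2, 3, 5, 6, 8, 9, 10, 12, 13, 14, 15, 16, 17, 18, 19, 21, 22, 23, 24, 25, 26, 27, 28}


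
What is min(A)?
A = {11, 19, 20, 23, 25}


Set A = {11, 19, 20, 23, 25}
Elements in ascending order: 11, 19, 20, 23, 25
The smallest element is 11.

11


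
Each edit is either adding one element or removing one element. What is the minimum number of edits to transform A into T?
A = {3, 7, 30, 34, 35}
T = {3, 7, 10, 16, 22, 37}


Set A = {3, 7, 30, 34, 35}
Set T = {3, 7, 10, 16, 22, 37}
Elements to remove from A (in A, not in T): {30, 34, 35} → 3 removals
Elements to add to A (in T, not in A): {10, 16, 22, 37} → 4 additions
Total edits = 3 + 4 = 7

7


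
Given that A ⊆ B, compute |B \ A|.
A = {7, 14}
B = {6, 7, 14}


Set A = {7, 14}, |A| = 2
Set B = {6, 7, 14}, |B| = 3
Since A ⊆ B: B \ A = {6}
|B| - |A| = 3 - 2 = 1

1


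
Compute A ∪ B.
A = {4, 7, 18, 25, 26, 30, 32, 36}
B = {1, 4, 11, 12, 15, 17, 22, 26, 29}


Set A = {4, 7, 18, 25, 26, 30, 32, 36}
Set B = {1, 4, 11, 12, 15, 17, 22, 26, 29}
A ∪ B includes all elements in either set.
Elements from A: {4, 7, 18, 25, 26, 30, 32, 36}
Elements from B not already included: {1, 11, 12, 15, 17, 22, 29}
A ∪ B = {1, 4, 7, 11, 12, 15, 17, 18, 22, 25, 26, 29, 30, 32, 36}

{1, 4, 7, 11, 12, 15, 17, 18, 22, 25, 26, 29, 30, 32, 36}


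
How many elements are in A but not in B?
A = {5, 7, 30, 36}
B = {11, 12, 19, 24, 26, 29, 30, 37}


Set A = {5, 7, 30, 36}
Set B = {11, 12, 19, 24, 26, 29, 30, 37}
A \ B = {5, 7, 36}
|A \ B| = 3

3


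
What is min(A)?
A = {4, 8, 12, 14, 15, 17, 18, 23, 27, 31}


Set A = {4, 8, 12, 14, 15, 17, 18, 23, 27, 31}
Elements in ascending order: 4, 8, 12, 14, 15, 17, 18, 23, 27, 31
The smallest element is 4.

4


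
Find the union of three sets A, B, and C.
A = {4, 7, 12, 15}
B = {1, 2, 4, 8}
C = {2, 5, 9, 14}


Set A = {4, 7, 12, 15}
Set B = {1, 2, 4, 8}
Set C = {2, 5, 9, 14}
First, A ∪ B = {1, 2, 4, 7, 8, 12, 15}
Then, (A ∪ B) ∪ C = {1, 2, 4, 5, 7, 8, 9, 12, 14, 15}

{1, 2, 4, 5, 7, 8, 9, 12, 14, 15}


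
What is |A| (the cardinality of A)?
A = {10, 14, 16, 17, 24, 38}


Set A = {10, 14, 16, 17, 24, 38}
Listing elements: 10, 14, 16, 17, 24, 38
Counting: 6 elements
|A| = 6

6


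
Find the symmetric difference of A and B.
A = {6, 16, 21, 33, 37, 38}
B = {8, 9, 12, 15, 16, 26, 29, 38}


Set A = {6, 16, 21, 33, 37, 38}
Set B = {8, 9, 12, 15, 16, 26, 29, 38}
A △ B = (A \ B) ∪ (B \ A)
Elements in A but not B: {6, 21, 33, 37}
Elements in B but not A: {8, 9, 12, 15, 26, 29}
A △ B = {6, 8, 9, 12, 15, 21, 26, 29, 33, 37}

{6, 8, 9, 12, 15, 21, 26, 29, 33, 37}


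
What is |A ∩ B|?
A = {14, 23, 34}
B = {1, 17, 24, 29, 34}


Set A = {14, 23, 34}
Set B = {1, 17, 24, 29, 34}
A ∩ B = {34}
|A ∩ B| = 1

1


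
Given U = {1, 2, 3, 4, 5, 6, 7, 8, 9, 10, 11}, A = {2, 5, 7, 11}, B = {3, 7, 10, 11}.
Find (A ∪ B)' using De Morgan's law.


U = {1, 2, 3, 4, 5, 6, 7, 8, 9, 10, 11}
A = {2, 5, 7, 11}, B = {3, 7, 10, 11}
A ∪ B = {2, 3, 5, 7, 10, 11}
(A ∪ B)' = U \ (A ∪ B) = {1, 4, 6, 8, 9}
Verification via A' ∩ B': A' = {1, 3, 4, 6, 8, 9, 10}, B' = {1, 2, 4, 5, 6, 8, 9}
A' ∩ B' = {1, 4, 6, 8, 9} ✓

{1, 4, 6, 8, 9}


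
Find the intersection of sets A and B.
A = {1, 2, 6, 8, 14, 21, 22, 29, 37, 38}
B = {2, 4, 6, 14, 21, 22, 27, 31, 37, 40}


Set A = {1, 2, 6, 8, 14, 21, 22, 29, 37, 38}
Set B = {2, 4, 6, 14, 21, 22, 27, 31, 37, 40}
A ∩ B includes only elements in both sets.
Check each element of A against B:
1 ✗, 2 ✓, 6 ✓, 8 ✗, 14 ✓, 21 ✓, 22 ✓, 29 ✗, 37 ✓, 38 ✗
A ∩ B = {2, 6, 14, 21, 22, 37}

{2, 6, 14, 21, 22, 37}


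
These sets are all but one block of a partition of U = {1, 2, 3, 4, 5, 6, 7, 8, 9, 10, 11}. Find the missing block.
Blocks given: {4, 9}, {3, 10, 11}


U = {1, 2, 3, 4, 5, 6, 7, 8, 9, 10, 11}
Shown blocks: {4, 9}, {3, 10, 11}
A partition's blocks are pairwise disjoint and cover U, so the missing block = U \ (union of shown blocks).
Union of shown blocks: {3, 4, 9, 10, 11}
Missing block = U \ (union) = {1, 2, 5, 6, 7, 8}

{1, 2, 5, 6, 7, 8}


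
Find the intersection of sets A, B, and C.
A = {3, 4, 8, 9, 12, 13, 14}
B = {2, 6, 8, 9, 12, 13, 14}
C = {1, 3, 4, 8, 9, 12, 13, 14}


Set A = {3, 4, 8, 9, 12, 13, 14}
Set B = {2, 6, 8, 9, 12, 13, 14}
Set C = {1, 3, 4, 8, 9, 12, 13, 14}
First, A ∩ B = {8, 9, 12, 13, 14}
Then, (A ∩ B) ∩ C = {8, 9, 12, 13, 14}

{8, 9, 12, 13, 14}


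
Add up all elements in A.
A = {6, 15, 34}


Set A = {6, 15, 34}
Sum = 6 + 15 + 34 = 55

55


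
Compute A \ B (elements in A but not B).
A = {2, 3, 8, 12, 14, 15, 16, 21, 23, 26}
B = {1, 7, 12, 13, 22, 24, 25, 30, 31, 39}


Set A = {2, 3, 8, 12, 14, 15, 16, 21, 23, 26}
Set B = {1, 7, 12, 13, 22, 24, 25, 30, 31, 39}
A \ B includes elements in A that are not in B.
Check each element of A:
2 (not in B, keep), 3 (not in B, keep), 8 (not in B, keep), 12 (in B, remove), 14 (not in B, keep), 15 (not in B, keep), 16 (not in B, keep), 21 (not in B, keep), 23 (not in B, keep), 26 (not in B, keep)
A \ B = {2, 3, 8, 14, 15, 16, 21, 23, 26}

{2, 3, 8, 14, 15, 16, 21, 23, 26}


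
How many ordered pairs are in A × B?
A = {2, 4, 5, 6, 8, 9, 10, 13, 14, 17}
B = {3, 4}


Set A = {2, 4, 5, 6, 8, 9, 10, 13, 14, 17} has 10 elements.
Set B = {3, 4} has 2 elements.
|A × B| = |A| × |B| = 10 × 2 = 20

20


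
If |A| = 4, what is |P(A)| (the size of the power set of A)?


The set has 4 elements.
The power set contains all possible subsets.
|P(A)| = 2^|A| = 2^4 = 16

16


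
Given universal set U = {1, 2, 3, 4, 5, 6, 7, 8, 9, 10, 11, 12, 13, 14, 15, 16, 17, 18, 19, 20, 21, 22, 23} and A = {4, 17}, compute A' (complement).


Universal set U = {1, 2, 3, 4, 5, 6, 7, 8, 9, 10, 11, 12, 13, 14, 15, 16, 17, 18, 19, 20, 21, 22, 23}
Set A = {4, 17}
A' = U \ A = elements in U but not in A
Checking each element of U:
1 (not in A, include), 2 (not in A, include), 3 (not in A, include), 4 (in A, exclude), 5 (not in A, include), 6 (not in A, include), 7 (not in A, include), 8 (not in A, include), 9 (not in A, include), 10 (not in A, include), 11 (not in A, include), 12 (not in A, include), 13 (not in A, include), 14 (not in A, include), 15 (not in A, include), 16 (not in A, include), 17 (in A, exclude), 18 (not in A, include), 19 (not in A, include), 20 (not in A, include), 21 (not in A, include), 22 (not in A, include), 23 (not in A, include)
A' = {1, 2, 3, 5, 6, 7, 8, 9, 10, 11, 12, 13, 14, 15, 16, 18, 19, 20, 21, 22, 23}

{1, 2, 3, 5, 6, 7, 8, 9, 10, 11, 12, 13, 14, 15, 16, 18, 19, 20, 21, 22, 23}


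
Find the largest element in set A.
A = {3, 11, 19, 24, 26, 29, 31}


Set A = {3, 11, 19, 24, 26, 29, 31}
Elements in ascending order: 3, 11, 19, 24, 26, 29, 31
The largest element is 31.

31


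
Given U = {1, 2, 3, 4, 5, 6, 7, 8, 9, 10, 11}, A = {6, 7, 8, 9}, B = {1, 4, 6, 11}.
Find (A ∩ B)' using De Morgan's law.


U = {1, 2, 3, 4, 5, 6, 7, 8, 9, 10, 11}
A = {6, 7, 8, 9}, B = {1, 4, 6, 11}
A ∩ B = {6}
(A ∩ B)' = U \ (A ∩ B) = {1, 2, 3, 4, 5, 7, 8, 9, 10, 11}
Verification via A' ∪ B': A' = {1, 2, 3, 4, 5, 10, 11}, B' = {2, 3, 5, 7, 8, 9, 10}
A' ∪ B' = {1, 2, 3, 4, 5, 7, 8, 9, 10, 11} ✓

{1, 2, 3, 4, 5, 7, 8, 9, 10, 11}


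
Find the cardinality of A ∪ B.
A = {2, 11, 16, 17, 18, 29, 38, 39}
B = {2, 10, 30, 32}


Set A = {2, 11, 16, 17, 18, 29, 38, 39}, |A| = 8
Set B = {2, 10, 30, 32}, |B| = 4
A ∩ B = {2}, |A ∩ B| = 1
|A ∪ B| = |A| + |B| - |A ∩ B| = 8 + 4 - 1 = 11

11


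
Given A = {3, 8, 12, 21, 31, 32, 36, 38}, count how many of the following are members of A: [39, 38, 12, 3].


Set A = {3, 8, 12, 21, 31, 32, 36, 38}
Candidates: [39, 38, 12, 3]
Check each candidate:
39 ∉ A, 38 ∈ A, 12 ∈ A, 3 ∈ A
Count of candidates in A: 3

3


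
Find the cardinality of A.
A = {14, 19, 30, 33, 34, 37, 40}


Set A = {14, 19, 30, 33, 34, 37, 40}
Listing elements: 14, 19, 30, 33, 34, 37, 40
Counting: 7 elements
|A| = 7

7


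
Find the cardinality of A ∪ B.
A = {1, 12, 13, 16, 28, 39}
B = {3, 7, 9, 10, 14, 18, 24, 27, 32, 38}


Set A = {1, 12, 13, 16, 28, 39}, |A| = 6
Set B = {3, 7, 9, 10, 14, 18, 24, 27, 32, 38}, |B| = 10
A ∩ B = {}, |A ∩ B| = 0
|A ∪ B| = |A| + |B| - |A ∩ B| = 6 + 10 - 0 = 16

16


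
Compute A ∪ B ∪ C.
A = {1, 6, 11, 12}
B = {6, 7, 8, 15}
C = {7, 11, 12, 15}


Set A = {1, 6, 11, 12}
Set B = {6, 7, 8, 15}
Set C = {7, 11, 12, 15}
First, A ∪ B = {1, 6, 7, 8, 11, 12, 15}
Then, (A ∪ B) ∪ C = {1, 6, 7, 8, 11, 12, 15}

{1, 6, 7, 8, 11, 12, 15}


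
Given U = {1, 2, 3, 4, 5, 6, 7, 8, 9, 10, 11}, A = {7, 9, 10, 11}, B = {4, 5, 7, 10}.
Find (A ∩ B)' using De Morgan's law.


U = {1, 2, 3, 4, 5, 6, 7, 8, 9, 10, 11}
A = {7, 9, 10, 11}, B = {4, 5, 7, 10}
A ∩ B = {7, 10}
(A ∩ B)' = U \ (A ∩ B) = {1, 2, 3, 4, 5, 6, 8, 9, 11}
Verification via A' ∪ B': A' = {1, 2, 3, 4, 5, 6, 8}, B' = {1, 2, 3, 6, 8, 9, 11}
A' ∪ B' = {1, 2, 3, 4, 5, 6, 8, 9, 11} ✓

{1, 2, 3, 4, 5, 6, 8, 9, 11}


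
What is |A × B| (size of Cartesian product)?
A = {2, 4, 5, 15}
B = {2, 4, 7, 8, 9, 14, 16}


Set A = {2, 4, 5, 15} has 4 elements.
Set B = {2, 4, 7, 8, 9, 14, 16} has 7 elements.
|A × B| = |A| × |B| = 4 × 7 = 28

28


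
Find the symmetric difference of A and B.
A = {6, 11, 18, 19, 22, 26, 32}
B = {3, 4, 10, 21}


Set A = {6, 11, 18, 19, 22, 26, 32}
Set B = {3, 4, 10, 21}
A △ B = (A \ B) ∪ (B \ A)
Elements in A but not B: {6, 11, 18, 19, 22, 26, 32}
Elements in B but not A: {3, 4, 10, 21}
A △ B = {3, 4, 6, 10, 11, 18, 19, 21, 22, 26, 32}

{3, 4, 6, 10, 11, 18, 19, 21, 22, 26, 32}


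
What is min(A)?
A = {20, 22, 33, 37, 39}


Set A = {20, 22, 33, 37, 39}
Elements in ascending order: 20, 22, 33, 37, 39
The smallest element is 20.

20


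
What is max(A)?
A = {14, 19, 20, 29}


Set A = {14, 19, 20, 29}
Elements in ascending order: 14, 19, 20, 29
The largest element is 29.

29


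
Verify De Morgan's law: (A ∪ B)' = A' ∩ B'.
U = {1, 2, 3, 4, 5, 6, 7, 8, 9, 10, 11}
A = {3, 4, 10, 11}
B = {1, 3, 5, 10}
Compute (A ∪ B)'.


U = {1, 2, 3, 4, 5, 6, 7, 8, 9, 10, 11}
A = {3, 4, 10, 11}, B = {1, 3, 5, 10}
A ∪ B = {1, 3, 4, 5, 10, 11}
(A ∪ B)' = U \ (A ∪ B) = {2, 6, 7, 8, 9}
Verification via A' ∩ B': A' = {1, 2, 5, 6, 7, 8, 9}, B' = {2, 4, 6, 7, 8, 9, 11}
A' ∩ B' = {2, 6, 7, 8, 9} ✓

{2, 6, 7, 8, 9}


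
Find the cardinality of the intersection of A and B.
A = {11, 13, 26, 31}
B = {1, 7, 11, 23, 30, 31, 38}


Set A = {11, 13, 26, 31}
Set B = {1, 7, 11, 23, 30, 31, 38}
A ∩ B = {11, 31}
|A ∩ B| = 2

2


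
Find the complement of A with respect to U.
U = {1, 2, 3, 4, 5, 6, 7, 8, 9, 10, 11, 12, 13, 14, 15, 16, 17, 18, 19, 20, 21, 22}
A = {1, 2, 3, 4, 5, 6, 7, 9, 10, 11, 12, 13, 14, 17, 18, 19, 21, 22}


Universal set U = {1, 2, 3, 4, 5, 6, 7, 8, 9, 10, 11, 12, 13, 14, 15, 16, 17, 18, 19, 20, 21, 22}
Set A = {1, 2, 3, 4, 5, 6, 7, 9, 10, 11, 12, 13, 14, 17, 18, 19, 21, 22}
A' = U \ A = elements in U but not in A
Checking each element of U:
1 (in A, exclude), 2 (in A, exclude), 3 (in A, exclude), 4 (in A, exclude), 5 (in A, exclude), 6 (in A, exclude), 7 (in A, exclude), 8 (not in A, include), 9 (in A, exclude), 10 (in A, exclude), 11 (in A, exclude), 12 (in A, exclude), 13 (in A, exclude), 14 (in A, exclude), 15 (not in A, include), 16 (not in A, include), 17 (in A, exclude), 18 (in A, exclude), 19 (in A, exclude), 20 (not in A, include), 21 (in A, exclude), 22 (in A, exclude)
A' = {8, 15, 16, 20}

{8, 15, 16, 20}


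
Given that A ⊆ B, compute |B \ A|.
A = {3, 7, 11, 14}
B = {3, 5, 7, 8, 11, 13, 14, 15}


Set A = {3, 7, 11, 14}, |A| = 4
Set B = {3, 5, 7, 8, 11, 13, 14, 15}, |B| = 8
Since A ⊆ B: B \ A = {5, 8, 13, 15}
|B| - |A| = 8 - 4 = 4

4


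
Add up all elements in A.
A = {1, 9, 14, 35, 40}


Set A = {1, 9, 14, 35, 40}
Sum = 1 + 9 + 14 + 35 + 40 = 99

99


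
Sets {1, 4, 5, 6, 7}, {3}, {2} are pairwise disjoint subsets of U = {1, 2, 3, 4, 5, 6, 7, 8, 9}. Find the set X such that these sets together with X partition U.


U = {1, 2, 3, 4, 5, 6, 7, 8, 9}
Shown blocks: {1, 4, 5, 6, 7}, {3}, {2}
A partition's blocks are pairwise disjoint and cover U, so the missing block = U \ (union of shown blocks).
Union of shown blocks: {1, 2, 3, 4, 5, 6, 7}
Missing block = U \ (union) = {8, 9}

{8, 9}


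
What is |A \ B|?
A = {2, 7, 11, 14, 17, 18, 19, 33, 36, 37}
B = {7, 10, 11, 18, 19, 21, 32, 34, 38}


Set A = {2, 7, 11, 14, 17, 18, 19, 33, 36, 37}
Set B = {7, 10, 11, 18, 19, 21, 32, 34, 38}
A \ B = {2, 14, 17, 33, 36, 37}
|A \ B| = 6

6


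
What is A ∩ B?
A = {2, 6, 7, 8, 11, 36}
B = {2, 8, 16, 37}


Set A = {2, 6, 7, 8, 11, 36}
Set B = {2, 8, 16, 37}
A ∩ B includes only elements in both sets.
Check each element of A against B:
2 ✓, 6 ✗, 7 ✗, 8 ✓, 11 ✗, 36 ✗
A ∩ B = {2, 8}

{2, 8}


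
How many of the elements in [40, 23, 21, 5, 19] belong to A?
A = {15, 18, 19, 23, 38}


Set A = {15, 18, 19, 23, 38}
Candidates: [40, 23, 21, 5, 19]
Check each candidate:
40 ∉ A, 23 ∈ A, 21 ∉ A, 5 ∉ A, 19 ∈ A
Count of candidates in A: 2

2


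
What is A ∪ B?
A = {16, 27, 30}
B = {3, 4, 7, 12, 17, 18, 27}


Set A = {16, 27, 30}
Set B = {3, 4, 7, 12, 17, 18, 27}
A ∪ B includes all elements in either set.
Elements from A: {16, 27, 30}
Elements from B not already included: {3, 4, 7, 12, 17, 18}
A ∪ B = {3, 4, 7, 12, 16, 17, 18, 27, 30}

{3, 4, 7, 12, 16, 17, 18, 27, 30}


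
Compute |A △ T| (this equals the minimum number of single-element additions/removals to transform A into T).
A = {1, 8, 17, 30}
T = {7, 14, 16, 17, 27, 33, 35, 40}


Set A = {1, 8, 17, 30}
Set T = {7, 14, 16, 17, 27, 33, 35, 40}
Elements to remove from A (in A, not in T): {1, 8, 30} → 3 removals
Elements to add to A (in T, not in A): {7, 14, 16, 27, 33, 35, 40} → 7 additions
Total edits = 3 + 7 = 10

10


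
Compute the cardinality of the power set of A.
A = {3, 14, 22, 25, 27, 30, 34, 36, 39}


Set A = {3, 14, 22, 25, 27, 30, 34, 36, 39}
|A| = 9
The power set P(A) contains all subsets of A.
|P(A)| = 2^|A| = 2^9 = 512

512


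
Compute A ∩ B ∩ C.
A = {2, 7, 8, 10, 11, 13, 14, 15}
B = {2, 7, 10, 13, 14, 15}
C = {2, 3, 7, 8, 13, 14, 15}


Set A = {2, 7, 8, 10, 11, 13, 14, 15}
Set B = {2, 7, 10, 13, 14, 15}
Set C = {2, 3, 7, 8, 13, 14, 15}
First, A ∩ B = {2, 7, 10, 13, 14, 15}
Then, (A ∩ B) ∩ C = {2, 7, 13, 14, 15}

{2, 7, 13, 14, 15}


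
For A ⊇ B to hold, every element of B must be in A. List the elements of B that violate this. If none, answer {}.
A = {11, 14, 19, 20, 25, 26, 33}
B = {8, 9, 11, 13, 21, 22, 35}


Set A = {11, 14, 19, 20, 25, 26, 33}
Set B = {8, 9, 11, 13, 21, 22, 35}
Check each element of B against A:
8 ∉ A (include), 9 ∉ A (include), 11 ∈ A, 13 ∉ A (include), 21 ∉ A (include), 22 ∉ A (include), 35 ∉ A (include)
Elements of B not in A: {8, 9, 13, 21, 22, 35}

{8, 9, 13, 21, 22, 35}


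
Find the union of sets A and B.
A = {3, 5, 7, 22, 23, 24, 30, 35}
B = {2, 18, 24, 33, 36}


Set A = {3, 5, 7, 22, 23, 24, 30, 35}
Set B = {2, 18, 24, 33, 36}
A ∪ B includes all elements in either set.
Elements from A: {3, 5, 7, 22, 23, 24, 30, 35}
Elements from B not already included: {2, 18, 33, 36}
A ∪ B = {2, 3, 5, 7, 18, 22, 23, 24, 30, 33, 35, 36}

{2, 3, 5, 7, 18, 22, 23, 24, 30, 33, 35, 36}


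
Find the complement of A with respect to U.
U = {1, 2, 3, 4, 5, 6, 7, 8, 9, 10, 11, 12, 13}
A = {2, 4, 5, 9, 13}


Universal set U = {1, 2, 3, 4, 5, 6, 7, 8, 9, 10, 11, 12, 13}
Set A = {2, 4, 5, 9, 13}
A' = U \ A = elements in U but not in A
Checking each element of U:
1 (not in A, include), 2 (in A, exclude), 3 (not in A, include), 4 (in A, exclude), 5 (in A, exclude), 6 (not in A, include), 7 (not in A, include), 8 (not in A, include), 9 (in A, exclude), 10 (not in A, include), 11 (not in A, include), 12 (not in A, include), 13 (in A, exclude)
A' = {1, 3, 6, 7, 8, 10, 11, 12}

{1, 3, 6, 7, 8, 10, 11, 12}


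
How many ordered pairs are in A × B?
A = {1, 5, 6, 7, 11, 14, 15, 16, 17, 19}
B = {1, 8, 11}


Set A = {1, 5, 6, 7, 11, 14, 15, 16, 17, 19} has 10 elements.
Set B = {1, 8, 11} has 3 elements.
|A × B| = |A| × |B| = 10 × 3 = 30

30


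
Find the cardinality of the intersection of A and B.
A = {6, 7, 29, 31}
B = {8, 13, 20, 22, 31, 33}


Set A = {6, 7, 29, 31}
Set B = {8, 13, 20, 22, 31, 33}
A ∩ B = {31}
|A ∩ B| = 1

1


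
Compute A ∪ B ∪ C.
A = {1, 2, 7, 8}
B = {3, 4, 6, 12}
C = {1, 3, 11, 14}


Set A = {1, 2, 7, 8}
Set B = {3, 4, 6, 12}
Set C = {1, 3, 11, 14}
First, A ∪ B = {1, 2, 3, 4, 6, 7, 8, 12}
Then, (A ∪ B) ∪ C = {1, 2, 3, 4, 6, 7, 8, 11, 12, 14}

{1, 2, 3, 4, 6, 7, 8, 11, 12, 14}


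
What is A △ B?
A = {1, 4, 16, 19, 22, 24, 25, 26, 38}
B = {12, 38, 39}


Set A = {1, 4, 16, 19, 22, 24, 25, 26, 38}
Set B = {12, 38, 39}
A △ B = (A \ B) ∪ (B \ A)
Elements in A but not B: {1, 4, 16, 19, 22, 24, 25, 26}
Elements in B but not A: {12, 39}
A △ B = {1, 4, 12, 16, 19, 22, 24, 25, 26, 39}

{1, 4, 12, 16, 19, 22, 24, 25, 26, 39}


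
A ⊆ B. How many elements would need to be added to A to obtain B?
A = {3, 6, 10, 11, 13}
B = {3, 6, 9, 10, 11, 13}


Set A = {3, 6, 10, 11, 13}, |A| = 5
Set B = {3, 6, 9, 10, 11, 13}, |B| = 6
Since A ⊆ B: B \ A = {9}
|B| - |A| = 6 - 5 = 1

1


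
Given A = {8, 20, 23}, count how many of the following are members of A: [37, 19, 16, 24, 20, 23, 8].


Set A = {8, 20, 23}
Candidates: [37, 19, 16, 24, 20, 23, 8]
Check each candidate:
37 ∉ A, 19 ∉ A, 16 ∉ A, 24 ∉ A, 20 ∈ A, 23 ∈ A, 8 ∈ A
Count of candidates in A: 3

3


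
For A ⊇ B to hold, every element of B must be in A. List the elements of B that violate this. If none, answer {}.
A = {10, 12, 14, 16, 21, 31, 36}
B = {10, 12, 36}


Set A = {10, 12, 14, 16, 21, 31, 36}
Set B = {10, 12, 36}
Check each element of B against A:
10 ∈ A, 12 ∈ A, 36 ∈ A
Elements of B not in A: {}

{}


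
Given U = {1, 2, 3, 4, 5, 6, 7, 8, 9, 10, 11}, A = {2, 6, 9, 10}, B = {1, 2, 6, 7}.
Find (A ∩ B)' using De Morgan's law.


U = {1, 2, 3, 4, 5, 6, 7, 8, 9, 10, 11}
A = {2, 6, 9, 10}, B = {1, 2, 6, 7}
A ∩ B = {2, 6}
(A ∩ B)' = U \ (A ∩ B) = {1, 3, 4, 5, 7, 8, 9, 10, 11}
Verification via A' ∪ B': A' = {1, 3, 4, 5, 7, 8, 11}, B' = {3, 4, 5, 8, 9, 10, 11}
A' ∪ B' = {1, 3, 4, 5, 7, 8, 9, 10, 11} ✓

{1, 3, 4, 5, 7, 8, 9, 10, 11}


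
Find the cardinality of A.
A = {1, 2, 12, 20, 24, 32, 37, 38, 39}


Set A = {1, 2, 12, 20, 24, 32, 37, 38, 39}
Listing elements: 1, 2, 12, 20, 24, 32, 37, 38, 39
Counting: 9 elements
|A| = 9

9


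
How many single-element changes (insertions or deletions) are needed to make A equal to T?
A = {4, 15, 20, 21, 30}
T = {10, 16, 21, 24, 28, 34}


Set A = {4, 15, 20, 21, 30}
Set T = {10, 16, 21, 24, 28, 34}
Elements to remove from A (in A, not in T): {4, 15, 20, 30} → 4 removals
Elements to add to A (in T, not in A): {10, 16, 24, 28, 34} → 5 additions
Total edits = 4 + 5 = 9

9


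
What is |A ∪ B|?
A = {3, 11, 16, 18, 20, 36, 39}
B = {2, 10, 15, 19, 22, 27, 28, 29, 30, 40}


Set A = {3, 11, 16, 18, 20, 36, 39}, |A| = 7
Set B = {2, 10, 15, 19, 22, 27, 28, 29, 30, 40}, |B| = 10
A ∩ B = {}, |A ∩ B| = 0
|A ∪ B| = |A| + |B| - |A ∩ B| = 7 + 10 - 0 = 17

17


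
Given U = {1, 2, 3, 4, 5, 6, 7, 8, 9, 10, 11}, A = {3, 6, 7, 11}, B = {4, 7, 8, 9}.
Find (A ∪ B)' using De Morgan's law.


U = {1, 2, 3, 4, 5, 6, 7, 8, 9, 10, 11}
A = {3, 6, 7, 11}, B = {4, 7, 8, 9}
A ∪ B = {3, 4, 6, 7, 8, 9, 11}
(A ∪ B)' = U \ (A ∪ B) = {1, 2, 5, 10}
Verification via A' ∩ B': A' = {1, 2, 4, 5, 8, 9, 10}, B' = {1, 2, 3, 5, 6, 10, 11}
A' ∩ B' = {1, 2, 5, 10} ✓

{1, 2, 5, 10}


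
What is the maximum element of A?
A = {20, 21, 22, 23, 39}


Set A = {20, 21, 22, 23, 39}
Elements in ascending order: 20, 21, 22, 23, 39
The largest element is 39.

39


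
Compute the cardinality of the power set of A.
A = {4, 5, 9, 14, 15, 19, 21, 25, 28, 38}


Set A = {4, 5, 9, 14, 15, 19, 21, 25, 28, 38}
|A| = 10
The power set P(A) contains all subsets of A.
|P(A)| = 2^|A| = 2^10 = 1024

1024


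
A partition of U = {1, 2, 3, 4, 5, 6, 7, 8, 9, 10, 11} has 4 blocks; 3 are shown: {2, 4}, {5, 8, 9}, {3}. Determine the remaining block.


U = {1, 2, 3, 4, 5, 6, 7, 8, 9, 10, 11}
Shown blocks: {2, 4}, {5, 8, 9}, {3}
A partition's blocks are pairwise disjoint and cover U, so the missing block = U \ (union of shown blocks).
Union of shown blocks: {2, 3, 4, 5, 8, 9}
Missing block = U \ (union) = {1, 6, 7, 10, 11}

{1, 6, 7, 10, 11}


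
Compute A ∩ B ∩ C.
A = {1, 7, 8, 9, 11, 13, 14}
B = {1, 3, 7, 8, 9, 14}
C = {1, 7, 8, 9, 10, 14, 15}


Set A = {1, 7, 8, 9, 11, 13, 14}
Set B = {1, 3, 7, 8, 9, 14}
Set C = {1, 7, 8, 9, 10, 14, 15}
First, A ∩ B = {1, 7, 8, 9, 14}
Then, (A ∩ B) ∩ C = {1, 7, 8, 9, 14}

{1, 7, 8, 9, 14}


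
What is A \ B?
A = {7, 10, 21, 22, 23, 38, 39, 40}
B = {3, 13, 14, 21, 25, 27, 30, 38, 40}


Set A = {7, 10, 21, 22, 23, 38, 39, 40}
Set B = {3, 13, 14, 21, 25, 27, 30, 38, 40}
A \ B includes elements in A that are not in B.
Check each element of A:
7 (not in B, keep), 10 (not in B, keep), 21 (in B, remove), 22 (not in B, keep), 23 (not in B, keep), 38 (in B, remove), 39 (not in B, keep), 40 (in B, remove)
A \ B = {7, 10, 22, 23, 39}

{7, 10, 22, 23, 39}


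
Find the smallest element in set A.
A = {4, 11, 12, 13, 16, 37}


Set A = {4, 11, 12, 13, 16, 37}
Elements in ascending order: 4, 11, 12, 13, 16, 37
The smallest element is 4.

4


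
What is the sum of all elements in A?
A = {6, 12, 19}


Set A = {6, 12, 19}
Sum = 6 + 12 + 19 = 37

37


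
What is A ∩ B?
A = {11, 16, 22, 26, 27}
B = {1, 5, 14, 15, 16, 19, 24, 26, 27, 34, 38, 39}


Set A = {11, 16, 22, 26, 27}
Set B = {1, 5, 14, 15, 16, 19, 24, 26, 27, 34, 38, 39}
A ∩ B includes only elements in both sets.
Check each element of A against B:
11 ✗, 16 ✓, 22 ✗, 26 ✓, 27 ✓
A ∩ B = {16, 26, 27}

{16, 26, 27}


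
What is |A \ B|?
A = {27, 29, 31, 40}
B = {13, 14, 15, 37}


Set A = {27, 29, 31, 40}
Set B = {13, 14, 15, 37}
A \ B = {27, 29, 31, 40}
|A \ B| = 4

4


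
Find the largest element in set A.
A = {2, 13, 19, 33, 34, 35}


Set A = {2, 13, 19, 33, 34, 35}
Elements in ascending order: 2, 13, 19, 33, 34, 35
The largest element is 35.

35


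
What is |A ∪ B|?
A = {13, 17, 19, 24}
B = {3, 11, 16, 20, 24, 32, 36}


Set A = {13, 17, 19, 24}, |A| = 4
Set B = {3, 11, 16, 20, 24, 32, 36}, |B| = 7
A ∩ B = {24}, |A ∩ B| = 1
|A ∪ B| = |A| + |B| - |A ∩ B| = 4 + 7 - 1 = 10

10


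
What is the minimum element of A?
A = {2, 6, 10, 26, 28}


Set A = {2, 6, 10, 26, 28}
Elements in ascending order: 2, 6, 10, 26, 28
The smallest element is 2.

2


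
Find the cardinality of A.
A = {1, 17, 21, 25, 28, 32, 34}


Set A = {1, 17, 21, 25, 28, 32, 34}
Listing elements: 1, 17, 21, 25, 28, 32, 34
Counting: 7 elements
|A| = 7

7


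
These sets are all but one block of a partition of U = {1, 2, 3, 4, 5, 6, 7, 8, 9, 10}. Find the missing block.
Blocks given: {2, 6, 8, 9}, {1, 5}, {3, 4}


U = {1, 2, 3, 4, 5, 6, 7, 8, 9, 10}
Shown blocks: {2, 6, 8, 9}, {1, 5}, {3, 4}
A partition's blocks are pairwise disjoint and cover U, so the missing block = U \ (union of shown blocks).
Union of shown blocks: {1, 2, 3, 4, 5, 6, 8, 9}
Missing block = U \ (union) = {7, 10}

{7, 10}


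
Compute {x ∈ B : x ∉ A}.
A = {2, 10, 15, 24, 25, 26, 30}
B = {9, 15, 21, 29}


Set A = {2, 10, 15, 24, 25, 26, 30}
Set B = {9, 15, 21, 29}
Check each element of B against A:
9 ∉ A (include), 15 ∈ A, 21 ∉ A (include), 29 ∉ A (include)
Elements of B not in A: {9, 21, 29}

{9, 21, 29}


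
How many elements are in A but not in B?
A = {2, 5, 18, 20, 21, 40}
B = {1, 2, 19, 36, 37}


Set A = {2, 5, 18, 20, 21, 40}
Set B = {1, 2, 19, 36, 37}
A \ B = {5, 18, 20, 21, 40}
|A \ B| = 5

5


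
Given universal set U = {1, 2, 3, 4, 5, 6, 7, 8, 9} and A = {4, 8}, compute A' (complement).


Universal set U = {1, 2, 3, 4, 5, 6, 7, 8, 9}
Set A = {4, 8}
A' = U \ A = elements in U but not in A
Checking each element of U:
1 (not in A, include), 2 (not in A, include), 3 (not in A, include), 4 (in A, exclude), 5 (not in A, include), 6 (not in A, include), 7 (not in A, include), 8 (in A, exclude), 9 (not in A, include)
A' = {1, 2, 3, 5, 6, 7, 9}

{1, 2, 3, 5, 6, 7, 9}


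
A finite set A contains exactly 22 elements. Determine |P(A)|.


The set has 22 elements.
The power set contains all possible subsets.
|P(A)| = 2^|A| = 2^22 = 4194304

4194304


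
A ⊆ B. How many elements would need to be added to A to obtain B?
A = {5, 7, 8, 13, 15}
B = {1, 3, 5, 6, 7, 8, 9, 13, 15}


Set A = {5, 7, 8, 13, 15}, |A| = 5
Set B = {1, 3, 5, 6, 7, 8, 9, 13, 15}, |B| = 9
Since A ⊆ B: B \ A = {1, 3, 6, 9}
|B| - |A| = 9 - 5 = 4

4


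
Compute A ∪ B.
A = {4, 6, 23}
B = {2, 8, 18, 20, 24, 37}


Set A = {4, 6, 23}
Set B = {2, 8, 18, 20, 24, 37}
A ∪ B includes all elements in either set.
Elements from A: {4, 6, 23}
Elements from B not already included: {2, 8, 18, 20, 24, 37}
A ∪ B = {2, 4, 6, 8, 18, 20, 23, 24, 37}

{2, 4, 6, 8, 18, 20, 23, 24, 37}


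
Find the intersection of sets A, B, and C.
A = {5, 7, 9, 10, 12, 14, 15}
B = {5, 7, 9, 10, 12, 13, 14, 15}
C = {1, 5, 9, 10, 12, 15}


Set A = {5, 7, 9, 10, 12, 14, 15}
Set B = {5, 7, 9, 10, 12, 13, 14, 15}
Set C = {1, 5, 9, 10, 12, 15}
First, A ∩ B = {5, 7, 9, 10, 12, 14, 15}
Then, (A ∩ B) ∩ C = {5, 9, 10, 12, 15}

{5, 9, 10, 12, 15}


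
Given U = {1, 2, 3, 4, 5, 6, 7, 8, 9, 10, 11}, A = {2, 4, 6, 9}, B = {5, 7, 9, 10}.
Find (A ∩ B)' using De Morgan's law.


U = {1, 2, 3, 4, 5, 6, 7, 8, 9, 10, 11}
A = {2, 4, 6, 9}, B = {5, 7, 9, 10}
A ∩ B = {9}
(A ∩ B)' = U \ (A ∩ B) = {1, 2, 3, 4, 5, 6, 7, 8, 10, 11}
Verification via A' ∪ B': A' = {1, 3, 5, 7, 8, 10, 11}, B' = {1, 2, 3, 4, 6, 8, 11}
A' ∪ B' = {1, 2, 3, 4, 5, 6, 7, 8, 10, 11} ✓

{1, 2, 3, 4, 5, 6, 7, 8, 10, 11}


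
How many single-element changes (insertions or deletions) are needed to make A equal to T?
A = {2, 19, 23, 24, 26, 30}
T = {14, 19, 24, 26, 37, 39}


Set A = {2, 19, 23, 24, 26, 30}
Set T = {14, 19, 24, 26, 37, 39}
Elements to remove from A (in A, not in T): {2, 23, 30} → 3 removals
Elements to add to A (in T, not in A): {14, 37, 39} → 3 additions
Total edits = 3 + 3 = 6

6


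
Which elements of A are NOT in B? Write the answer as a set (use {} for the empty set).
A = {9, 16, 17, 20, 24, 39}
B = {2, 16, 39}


Set A = {9, 16, 17, 20, 24, 39}
Set B = {2, 16, 39}
Check each element of A against B:
9 ∉ B (include), 16 ∈ B, 17 ∉ B (include), 20 ∉ B (include), 24 ∉ B (include), 39 ∈ B
Elements of A not in B: {9, 17, 20, 24}

{9, 17, 20, 24}


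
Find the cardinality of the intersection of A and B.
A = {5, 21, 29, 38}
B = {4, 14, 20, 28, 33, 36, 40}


Set A = {5, 21, 29, 38}
Set B = {4, 14, 20, 28, 33, 36, 40}
A ∩ B = {}
|A ∩ B| = 0

0


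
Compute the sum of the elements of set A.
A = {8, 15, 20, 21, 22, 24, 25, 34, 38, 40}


Set A = {8, 15, 20, 21, 22, 24, 25, 34, 38, 40}
Sum = 8 + 15 + 20 + 21 + 22 + 24 + 25 + 34 + 38 + 40 = 247

247


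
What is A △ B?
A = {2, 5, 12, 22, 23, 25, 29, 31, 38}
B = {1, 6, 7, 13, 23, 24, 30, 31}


Set A = {2, 5, 12, 22, 23, 25, 29, 31, 38}
Set B = {1, 6, 7, 13, 23, 24, 30, 31}
A △ B = (A \ B) ∪ (B \ A)
Elements in A but not B: {2, 5, 12, 22, 25, 29, 38}
Elements in B but not A: {1, 6, 7, 13, 24, 30}
A △ B = {1, 2, 5, 6, 7, 12, 13, 22, 24, 25, 29, 30, 38}

{1, 2, 5, 6, 7, 12, 13, 22, 24, 25, 29, 30, 38}


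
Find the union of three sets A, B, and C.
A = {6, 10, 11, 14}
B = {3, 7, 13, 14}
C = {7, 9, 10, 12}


Set A = {6, 10, 11, 14}
Set B = {3, 7, 13, 14}
Set C = {7, 9, 10, 12}
First, A ∪ B = {3, 6, 7, 10, 11, 13, 14}
Then, (A ∪ B) ∪ C = {3, 6, 7, 9, 10, 11, 12, 13, 14}

{3, 6, 7, 9, 10, 11, 12, 13, 14}


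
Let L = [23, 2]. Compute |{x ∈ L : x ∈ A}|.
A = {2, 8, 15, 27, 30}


Set A = {2, 8, 15, 27, 30}
Candidates: [23, 2]
Check each candidate:
23 ∉ A, 2 ∈ A
Count of candidates in A: 1

1


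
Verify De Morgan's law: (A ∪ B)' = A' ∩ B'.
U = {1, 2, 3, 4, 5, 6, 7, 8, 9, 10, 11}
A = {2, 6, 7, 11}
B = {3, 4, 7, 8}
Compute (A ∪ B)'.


U = {1, 2, 3, 4, 5, 6, 7, 8, 9, 10, 11}
A = {2, 6, 7, 11}, B = {3, 4, 7, 8}
A ∪ B = {2, 3, 4, 6, 7, 8, 11}
(A ∪ B)' = U \ (A ∪ B) = {1, 5, 9, 10}
Verification via A' ∩ B': A' = {1, 3, 4, 5, 8, 9, 10}, B' = {1, 2, 5, 6, 9, 10, 11}
A' ∩ B' = {1, 5, 9, 10} ✓

{1, 5, 9, 10}


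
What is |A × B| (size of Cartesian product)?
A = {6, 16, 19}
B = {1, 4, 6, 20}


Set A = {6, 16, 19} has 3 elements.
Set B = {1, 4, 6, 20} has 4 elements.
|A × B| = |A| × |B| = 3 × 4 = 12

12


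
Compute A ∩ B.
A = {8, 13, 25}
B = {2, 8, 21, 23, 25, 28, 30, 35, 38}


Set A = {8, 13, 25}
Set B = {2, 8, 21, 23, 25, 28, 30, 35, 38}
A ∩ B includes only elements in both sets.
Check each element of A against B:
8 ✓, 13 ✗, 25 ✓
A ∩ B = {8, 25}

{8, 25}


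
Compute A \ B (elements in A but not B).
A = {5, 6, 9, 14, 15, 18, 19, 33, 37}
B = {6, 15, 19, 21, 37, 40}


Set A = {5, 6, 9, 14, 15, 18, 19, 33, 37}
Set B = {6, 15, 19, 21, 37, 40}
A \ B includes elements in A that are not in B.
Check each element of A:
5 (not in B, keep), 6 (in B, remove), 9 (not in B, keep), 14 (not in B, keep), 15 (in B, remove), 18 (not in B, keep), 19 (in B, remove), 33 (not in B, keep), 37 (in B, remove)
A \ B = {5, 9, 14, 18, 33}

{5, 9, 14, 18, 33}


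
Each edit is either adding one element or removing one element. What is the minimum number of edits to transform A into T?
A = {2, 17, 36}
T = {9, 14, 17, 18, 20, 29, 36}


Set A = {2, 17, 36}
Set T = {9, 14, 17, 18, 20, 29, 36}
Elements to remove from A (in A, not in T): {2} → 1 removals
Elements to add to A (in T, not in A): {9, 14, 18, 20, 29} → 5 additions
Total edits = 1 + 5 = 6

6


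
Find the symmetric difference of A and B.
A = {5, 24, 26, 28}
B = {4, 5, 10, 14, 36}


Set A = {5, 24, 26, 28}
Set B = {4, 5, 10, 14, 36}
A △ B = (A \ B) ∪ (B \ A)
Elements in A but not B: {24, 26, 28}
Elements in B but not A: {4, 10, 14, 36}
A △ B = {4, 10, 14, 24, 26, 28, 36}

{4, 10, 14, 24, 26, 28, 36}


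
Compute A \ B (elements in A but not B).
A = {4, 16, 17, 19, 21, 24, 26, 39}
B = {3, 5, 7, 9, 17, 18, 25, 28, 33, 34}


Set A = {4, 16, 17, 19, 21, 24, 26, 39}
Set B = {3, 5, 7, 9, 17, 18, 25, 28, 33, 34}
A \ B includes elements in A that are not in B.
Check each element of A:
4 (not in B, keep), 16 (not in B, keep), 17 (in B, remove), 19 (not in B, keep), 21 (not in B, keep), 24 (not in B, keep), 26 (not in B, keep), 39 (not in B, keep)
A \ B = {4, 16, 19, 21, 24, 26, 39}

{4, 16, 19, 21, 24, 26, 39}


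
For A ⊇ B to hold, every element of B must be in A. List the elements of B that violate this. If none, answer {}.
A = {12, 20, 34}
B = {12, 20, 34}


Set A = {12, 20, 34}
Set B = {12, 20, 34}
Check each element of B against A:
12 ∈ A, 20 ∈ A, 34 ∈ A
Elements of B not in A: {}

{}


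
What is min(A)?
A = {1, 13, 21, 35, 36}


Set A = {1, 13, 21, 35, 36}
Elements in ascending order: 1, 13, 21, 35, 36
The smallest element is 1.

1


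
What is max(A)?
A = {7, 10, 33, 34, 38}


Set A = {7, 10, 33, 34, 38}
Elements in ascending order: 7, 10, 33, 34, 38
The largest element is 38.

38


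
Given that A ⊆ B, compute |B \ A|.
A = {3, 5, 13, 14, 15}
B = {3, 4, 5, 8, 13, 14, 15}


Set A = {3, 5, 13, 14, 15}, |A| = 5
Set B = {3, 4, 5, 8, 13, 14, 15}, |B| = 7
Since A ⊆ B: B \ A = {4, 8}
|B| - |A| = 7 - 5 = 2

2


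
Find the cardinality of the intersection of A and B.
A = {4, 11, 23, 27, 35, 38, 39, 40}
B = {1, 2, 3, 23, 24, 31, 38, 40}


Set A = {4, 11, 23, 27, 35, 38, 39, 40}
Set B = {1, 2, 3, 23, 24, 31, 38, 40}
A ∩ B = {23, 38, 40}
|A ∩ B| = 3

3


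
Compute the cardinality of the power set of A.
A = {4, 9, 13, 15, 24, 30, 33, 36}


Set A = {4, 9, 13, 15, 24, 30, 33, 36}
|A| = 8
The power set P(A) contains all subsets of A.
|P(A)| = 2^|A| = 2^8 = 256

256


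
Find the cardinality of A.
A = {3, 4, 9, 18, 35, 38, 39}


Set A = {3, 4, 9, 18, 35, 38, 39}
Listing elements: 3, 4, 9, 18, 35, 38, 39
Counting: 7 elements
|A| = 7

7


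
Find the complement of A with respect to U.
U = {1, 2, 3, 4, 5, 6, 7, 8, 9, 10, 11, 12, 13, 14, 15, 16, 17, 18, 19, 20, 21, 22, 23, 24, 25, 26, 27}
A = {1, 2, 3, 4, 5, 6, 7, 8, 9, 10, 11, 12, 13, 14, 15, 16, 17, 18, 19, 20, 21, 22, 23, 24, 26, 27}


Universal set U = {1, 2, 3, 4, 5, 6, 7, 8, 9, 10, 11, 12, 13, 14, 15, 16, 17, 18, 19, 20, 21, 22, 23, 24, 25, 26, 27}
Set A = {1, 2, 3, 4, 5, 6, 7, 8, 9, 10, 11, 12, 13, 14, 15, 16, 17, 18, 19, 20, 21, 22, 23, 24, 26, 27}
A' = U \ A = elements in U but not in A
Checking each element of U:
1 (in A, exclude), 2 (in A, exclude), 3 (in A, exclude), 4 (in A, exclude), 5 (in A, exclude), 6 (in A, exclude), 7 (in A, exclude), 8 (in A, exclude), 9 (in A, exclude), 10 (in A, exclude), 11 (in A, exclude), 12 (in A, exclude), 13 (in A, exclude), 14 (in A, exclude), 15 (in A, exclude), 16 (in A, exclude), 17 (in A, exclude), 18 (in A, exclude), 19 (in A, exclude), 20 (in A, exclude), 21 (in A, exclude), 22 (in A, exclude), 23 (in A, exclude), 24 (in A, exclude), 25 (not in A, include), 26 (in A, exclude), 27 (in A, exclude)
A' = {25}

{25}


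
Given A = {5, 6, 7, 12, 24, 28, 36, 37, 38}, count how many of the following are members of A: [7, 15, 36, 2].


Set A = {5, 6, 7, 12, 24, 28, 36, 37, 38}
Candidates: [7, 15, 36, 2]
Check each candidate:
7 ∈ A, 15 ∉ A, 36 ∈ A, 2 ∉ A
Count of candidates in A: 2

2


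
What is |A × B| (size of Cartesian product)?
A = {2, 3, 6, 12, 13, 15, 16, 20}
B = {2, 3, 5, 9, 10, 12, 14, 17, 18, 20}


Set A = {2, 3, 6, 12, 13, 15, 16, 20} has 8 elements.
Set B = {2, 3, 5, 9, 10, 12, 14, 17, 18, 20} has 10 elements.
|A × B| = |A| × |B| = 8 × 10 = 80

80


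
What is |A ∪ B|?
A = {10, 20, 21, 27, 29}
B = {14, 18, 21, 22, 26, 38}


Set A = {10, 20, 21, 27, 29}, |A| = 5
Set B = {14, 18, 21, 22, 26, 38}, |B| = 6
A ∩ B = {21}, |A ∩ B| = 1
|A ∪ B| = |A| + |B| - |A ∩ B| = 5 + 6 - 1 = 10

10


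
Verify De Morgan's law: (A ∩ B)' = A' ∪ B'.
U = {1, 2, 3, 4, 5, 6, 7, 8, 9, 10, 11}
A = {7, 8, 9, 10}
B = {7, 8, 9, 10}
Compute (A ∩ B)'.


U = {1, 2, 3, 4, 5, 6, 7, 8, 9, 10, 11}
A = {7, 8, 9, 10}, B = {7, 8, 9, 10}
A ∩ B = {7, 8, 9, 10}
(A ∩ B)' = U \ (A ∩ B) = {1, 2, 3, 4, 5, 6, 11}
Verification via A' ∪ B': A' = {1, 2, 3, 4, 5, 6, 11}, B' = {1, 2, 3, 4, 5, 6, 11}
A' ∪ B' = {1, 2, 3, 4, 5, 6, 11} ✓

{1, 2, 3, 4, 5, 6, 11}


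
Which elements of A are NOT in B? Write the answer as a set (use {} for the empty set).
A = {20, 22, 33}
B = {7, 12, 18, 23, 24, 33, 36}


Set A = {20, 22, 33}
Set B = {7, 12, 18, 23, 24, 33, 36}
Check each element of A against B:
20 ∉ B (include), 22 ∉ B (include), 33 ∈ B
Elements of A not in B: {20, 22}

{20, 22}


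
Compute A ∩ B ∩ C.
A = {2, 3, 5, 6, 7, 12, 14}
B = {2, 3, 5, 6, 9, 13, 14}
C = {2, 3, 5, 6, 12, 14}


Set A = {2, 3, 5, 6, 7, 12, 14}
Set B = {2, 3, 5, 6, 9, 13, 14}
Set C = {2, 3, 5, 6, 12, 14}
First, A ∩ B = {2, 3, 5, 6, 14}
Then, (A ∩ B) ∩ C = {2, 3, 5, 6, 14}

{2, 3, 5, 6, 14}


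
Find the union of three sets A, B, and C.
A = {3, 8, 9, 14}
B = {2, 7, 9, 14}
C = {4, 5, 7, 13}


Set A = {3, 8, 9, 14}
Set B = {2, 7, 9, 14}
Set C = {4, 5, 7, 13}
First, A ∪ B = {2, 3, 7, 8, 9, 14}
Then, (A ∪ B) ∪ C = {2, 3, 4, 5, 7, 8, 9, 13, 14}

{2, 3, 4, 5, 7, 8, 9, 13, 14}


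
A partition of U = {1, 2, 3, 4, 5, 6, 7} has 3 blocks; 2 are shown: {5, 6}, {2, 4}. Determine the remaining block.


U = {1, 2, 3, 4, 5, 6, 7}
Shown blocks: {5, 6}, {2, 4}
A partition's blocks are pairwise disjoint and cover U, so the missing block = U \ (union of shown blocks).
Union of shown blocks: {2, 4, 5, 6}
Missing block = U \ (union) = {1, 3, 7}

{1, 3, 7}


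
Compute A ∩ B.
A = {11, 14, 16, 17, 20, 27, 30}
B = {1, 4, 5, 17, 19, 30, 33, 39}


Set A = {11, 14, 16, 17, 20, 27, 30}
Set B = {1, 4, 5, 17, 19, 30, 33, 39}
A ∩ B includes only elements in both sets.
Check each element of A against B:
11 ✗, 14 ✗, 16 ✗, 17 ✓, 20 ✗, 27 ✗, 30 ✓
A ∩ B = {17, 30}

{17, 30}


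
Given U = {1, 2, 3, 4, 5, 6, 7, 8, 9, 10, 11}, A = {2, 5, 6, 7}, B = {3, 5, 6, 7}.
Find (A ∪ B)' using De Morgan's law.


U = {1, 2, 3, 4, 5, 6, 7, 8, 9, 10, 11}
A = {2, 5, 6, 7}, B = {3, 5, 6, 7}
A ∪ B = {2, 3, 5, 6, 7}
(A ∪ B)' = U \ (A ∪ B) = {1, 4, 8, 9, 10, 11}
Verification via A' ∩ B': A' = {1, 3, 4, 8, 9, 10, 11}, B' = {1, 2, 4, 8, 9, 10, 11}
A' ∩ B' = {1, 4, 8, 9, 10, 11} ✓

{1, 4, 8, 9, 10, 11}


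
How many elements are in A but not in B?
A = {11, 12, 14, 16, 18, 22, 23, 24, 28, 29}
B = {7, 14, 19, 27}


Set A = {11, 12, 14, 16, 18, 22, 23, 24, 28, 29}
Set B = {7, 14, 19, 27}
A \ B = {11, 12, 16, 18, 22, 23, 24, 28, 29}
|A \ B| = 9

9


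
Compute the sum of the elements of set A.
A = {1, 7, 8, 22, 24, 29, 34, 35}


Set A = {1, 7, 8, 22, 24, 29, 34, 35}
Sum = 1 + 7 + 8 + 22 + 24 + 29 + 34 + 35 = 160

160


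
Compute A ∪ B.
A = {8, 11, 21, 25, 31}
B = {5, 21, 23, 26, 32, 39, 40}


Set A = {8, 11, 21, 25, 31}
Set B = {5, 21, 23, 26, 32, 39, 40}
A ∪ B includes all elements in either set.
Elements from A: {8, 11, 21, 25, 31}
Elements from B not already included: {5, 23, 26, 32, 39, 40}
A ∪ B = {5, 8, 11, 21, 23, 25, 26, 31, 32, 39, 40}

{5, 8, 11, 21, 23, 25, 26, 31, 32, 39, 40}


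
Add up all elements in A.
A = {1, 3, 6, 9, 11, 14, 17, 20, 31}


Set A = {1, 3, 6, 9, 11, 14, 17, 20, 31}
Sum = 1 + 3 + 6 + 9 + 11 + 14 + 17 + 20 + 31 = 112

112
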